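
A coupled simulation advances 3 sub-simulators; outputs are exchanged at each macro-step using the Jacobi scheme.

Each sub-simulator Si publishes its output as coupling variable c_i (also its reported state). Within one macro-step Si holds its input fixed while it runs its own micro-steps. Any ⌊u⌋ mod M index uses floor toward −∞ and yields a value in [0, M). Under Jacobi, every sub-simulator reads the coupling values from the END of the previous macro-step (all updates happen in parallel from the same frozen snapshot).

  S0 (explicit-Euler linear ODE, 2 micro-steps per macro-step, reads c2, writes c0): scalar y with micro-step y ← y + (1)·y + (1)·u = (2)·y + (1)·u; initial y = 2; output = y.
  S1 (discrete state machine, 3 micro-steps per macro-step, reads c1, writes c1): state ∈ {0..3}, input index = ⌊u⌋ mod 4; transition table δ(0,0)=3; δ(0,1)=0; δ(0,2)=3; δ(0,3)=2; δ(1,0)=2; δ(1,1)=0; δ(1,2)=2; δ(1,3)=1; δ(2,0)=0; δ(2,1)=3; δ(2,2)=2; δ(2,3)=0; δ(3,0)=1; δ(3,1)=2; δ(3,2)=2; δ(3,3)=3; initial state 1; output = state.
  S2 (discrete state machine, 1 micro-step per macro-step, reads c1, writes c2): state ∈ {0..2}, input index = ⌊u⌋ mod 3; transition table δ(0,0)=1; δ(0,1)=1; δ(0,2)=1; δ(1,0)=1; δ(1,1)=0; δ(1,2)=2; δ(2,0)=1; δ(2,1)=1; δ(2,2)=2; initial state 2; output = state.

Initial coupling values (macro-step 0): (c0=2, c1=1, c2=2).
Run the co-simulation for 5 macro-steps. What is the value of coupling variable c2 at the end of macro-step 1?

macro 1: S0 reads c2=2 → after 2×micro: 14; S1 reads c1=1 → after 3×micro: 0; S2 reads c1=1 → after 1×micro: 1 ⇒ (c0=14, c1=0, c2=1)
macro 2: S0 reads c2=1 → after 2×micro: 59; S1 reads c1=0 → after 3×micro: 2; S2 reads c1=0 → after 1×micro: 1 ⇒ (c0=59, c1=2, c2=1)
macro 3: S0 reads c2=1 → after 2×micro: 239; S1 reads c1=2 → after 3×micro: 2; S2 reads c1=2 → after 1×micro: 2 ⇒ (c0=239, c1=2, c2=2)
macro 4: S0 reads c2=2 → after 2×micro: 962; S1 reads c1=2 → after 3×micro: 2; S2 reads c1=2 → after 1×micro: 2 ⇒ (c0=962, c1=2, c2=2)
macro 5: S0 reads c2=2 → after 2×micro: 3854; S1 reads c1=2 → after 3×micro: 2; S2 reads c1=2 → after 1×micro: 2 ⇒ (c0=3854, c1=2, c2=2)

c2 at macro-step 1 = 1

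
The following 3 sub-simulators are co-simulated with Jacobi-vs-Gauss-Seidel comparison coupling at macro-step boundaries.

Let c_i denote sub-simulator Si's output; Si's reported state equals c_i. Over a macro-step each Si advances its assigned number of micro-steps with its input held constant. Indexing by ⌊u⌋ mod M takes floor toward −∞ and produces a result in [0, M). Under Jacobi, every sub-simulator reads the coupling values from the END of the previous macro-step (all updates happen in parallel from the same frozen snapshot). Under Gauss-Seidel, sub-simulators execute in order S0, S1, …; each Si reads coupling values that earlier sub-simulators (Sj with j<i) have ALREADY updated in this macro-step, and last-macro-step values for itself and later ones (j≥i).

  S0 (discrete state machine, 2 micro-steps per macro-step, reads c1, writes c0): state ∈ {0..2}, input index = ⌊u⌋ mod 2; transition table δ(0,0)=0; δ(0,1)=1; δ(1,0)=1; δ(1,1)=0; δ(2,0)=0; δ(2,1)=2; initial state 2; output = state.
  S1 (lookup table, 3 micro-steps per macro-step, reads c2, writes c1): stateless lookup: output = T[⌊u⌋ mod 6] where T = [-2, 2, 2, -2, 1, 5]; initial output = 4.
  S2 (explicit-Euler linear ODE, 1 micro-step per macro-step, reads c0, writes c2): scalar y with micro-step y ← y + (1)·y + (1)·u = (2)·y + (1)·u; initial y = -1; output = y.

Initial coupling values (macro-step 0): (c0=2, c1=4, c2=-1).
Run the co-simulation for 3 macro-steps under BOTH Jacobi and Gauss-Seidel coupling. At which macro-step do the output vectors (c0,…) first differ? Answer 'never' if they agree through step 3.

[Jacobi] macro 1: S0 reads c1=4 → after 2×micro: 0; S1 reads c2=-1 → after 3×micro: 5; S2 reads c0=2 → after 1×micro: 0 ⇒ (c0=0, c1=5, c2=0)
[Jacobi] macro 2: S0 reads c1=5 → after 2×micro: 0; S1 reads c2=0 → after 3×micro: -2; S2 reads c0=0 → after 1×micro: 0 ⇒ (c0=0, c1=-2, c2=0)
[Jacobi] macro 3: S0 reads c1=-2 → after 2×micro: 0; S1 reads c2=0 → after 3×micro: -2; S2 reads c0=0 → after 1×micro: 0 ⇒ (c0=0, c1=-2, c2=0)
[Gauss-Seidel] macro 1: S0 reads c1=4 → after 2×micro: 0; S1 reads c2=-1 → after 3×micro: 5; S2 reads c0=0 → after 1×micro: -2 ⇒ (c0=0, c1=5, c2=-2)
[Gauss-Seidel] macro 2: S0 reads c1=5 → after 2×micro: 0; S1 reads c2=-2 → after 3×micro: 1; S2 reads c0=0 → after 1×micro: -4 ⇒ (c0=0, c1=1, c2=-4)
[Gauss-Seidel] macro 3: S0 reads c1=1 → after 2×micro: 0; S1 reads c2=-4 → after 3×micro: 2; S2 reads c0=0 → after 1×micro: -8 ⇒ (c0=0, c1=2, c2=-8)

first divergence at macro-step: 1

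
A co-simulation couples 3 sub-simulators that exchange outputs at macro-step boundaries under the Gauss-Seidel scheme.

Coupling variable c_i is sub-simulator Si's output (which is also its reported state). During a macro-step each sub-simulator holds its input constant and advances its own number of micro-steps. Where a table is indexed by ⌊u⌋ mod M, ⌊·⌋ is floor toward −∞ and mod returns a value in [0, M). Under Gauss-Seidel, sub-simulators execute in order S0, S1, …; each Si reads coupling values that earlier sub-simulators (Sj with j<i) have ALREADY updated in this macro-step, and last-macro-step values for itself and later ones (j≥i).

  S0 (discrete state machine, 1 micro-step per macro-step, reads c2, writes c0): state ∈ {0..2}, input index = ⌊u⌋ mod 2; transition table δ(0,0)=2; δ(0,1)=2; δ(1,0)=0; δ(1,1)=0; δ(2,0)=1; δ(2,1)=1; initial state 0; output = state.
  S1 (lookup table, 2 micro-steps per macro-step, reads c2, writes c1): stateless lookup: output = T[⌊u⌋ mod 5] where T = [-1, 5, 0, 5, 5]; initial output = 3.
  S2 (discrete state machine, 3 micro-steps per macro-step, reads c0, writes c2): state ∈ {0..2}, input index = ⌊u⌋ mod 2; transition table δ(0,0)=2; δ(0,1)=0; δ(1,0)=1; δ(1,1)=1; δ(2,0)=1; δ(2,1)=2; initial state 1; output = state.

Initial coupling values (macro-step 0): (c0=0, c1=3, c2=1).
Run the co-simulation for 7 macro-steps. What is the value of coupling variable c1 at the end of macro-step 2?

macro 1: S0 reads c2=1 → after 1×micro: 2; S1 reads c2=1 → after 2×micro: 5; S2 reads c0=2 → after 3×micro: 1 ⇒ (c0=2, c1=5, c2=1)
macro 2: S0 reads c2=1 → after 1×micro: 1; S1 reads c2=1 → after 2×micro: 5; S2 reads c0=1 → after 3×micro: 1 ⇒ (c0=1, c1=5, c2=1)
macro 3: S0 reads c2=1 → after 1×micro: 0; S1 reads c2=1 → after 2×micro: 5; S2 reads c0=0 → after 3×micro: 1 ⇒ (c0=0, c1=5, c2=1)
macro 4: S0 reads c2=1 → after 1×micro: 2; S1 reads c2=1 → after 2×micro: 5; S2 reads c0=2 → after 3×micro: 1 ⇒ (c0=2, c1=5, c2=1)
macro 5: S0 reads c2=1 → after 1×micro: 1; S1 reads c2=1 → after 2×micro: 5; S2 reads c0=1 → after 3×micro: 1 ⇒ (c0=1, c1=5, c2=1)
macro 6: S0 reads c2=1 → after 1×micro: 0; S1 reads c2=1 → after 2×micro: 5; S2 reads c0=0 → after 3×micro: 1 ⇒ (c0=0, c1=5, c2=1)
macro 7: S0 reads c2=1 → after 1×micro: 2; S1 reads c2=1 → after 2×micro: 5; S2 reads c0=2 → after 3×micro: 1 ⇒ (c0=2, c1=5, c2=1)

c1 at macro-step 2 = 5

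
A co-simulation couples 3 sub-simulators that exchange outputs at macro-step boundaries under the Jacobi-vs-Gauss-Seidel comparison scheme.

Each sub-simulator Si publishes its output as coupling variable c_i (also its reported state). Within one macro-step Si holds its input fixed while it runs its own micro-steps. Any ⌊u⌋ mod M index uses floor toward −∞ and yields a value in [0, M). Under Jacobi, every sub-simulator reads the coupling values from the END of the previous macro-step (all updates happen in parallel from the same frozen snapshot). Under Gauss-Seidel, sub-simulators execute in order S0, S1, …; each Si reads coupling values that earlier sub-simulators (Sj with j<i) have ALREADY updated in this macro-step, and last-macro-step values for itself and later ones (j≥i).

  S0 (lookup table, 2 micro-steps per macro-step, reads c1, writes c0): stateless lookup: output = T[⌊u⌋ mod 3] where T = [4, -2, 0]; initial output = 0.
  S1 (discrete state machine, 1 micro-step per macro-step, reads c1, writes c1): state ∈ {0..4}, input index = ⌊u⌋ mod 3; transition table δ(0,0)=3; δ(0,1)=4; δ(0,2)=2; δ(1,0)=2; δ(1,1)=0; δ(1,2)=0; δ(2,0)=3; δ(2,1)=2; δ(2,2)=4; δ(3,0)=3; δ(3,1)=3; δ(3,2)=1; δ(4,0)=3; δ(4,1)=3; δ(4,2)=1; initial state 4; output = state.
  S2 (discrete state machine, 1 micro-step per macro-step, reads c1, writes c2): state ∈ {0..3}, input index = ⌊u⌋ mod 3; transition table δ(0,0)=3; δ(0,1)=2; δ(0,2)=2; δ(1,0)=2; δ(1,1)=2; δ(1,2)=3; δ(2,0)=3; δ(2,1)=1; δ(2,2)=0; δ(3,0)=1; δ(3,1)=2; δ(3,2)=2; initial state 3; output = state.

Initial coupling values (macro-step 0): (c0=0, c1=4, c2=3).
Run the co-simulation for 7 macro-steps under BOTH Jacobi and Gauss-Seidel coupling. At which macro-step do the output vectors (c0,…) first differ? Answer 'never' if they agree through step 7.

first divergence at macro-step: 1

[Jacobi] macro 1: S0 reads c1=4 → after 2×micro: -2; S1 reads c1=4 → after 1×micro: 3; S2 reads c1=4 → after 1×micro: 2 ⇒ (c0=-2, c1=3, c2=2)
[Jacobi] macro 2: S0 reads c1=3 → after 2×micro: 4; S1 reads c1=3 → after 1×micro: 3; S2 reads c1=3 → after 1×micro: 3 ⇒ (c0=4, c1=3, c2=3)
[Jacobi] macro 3: S0 reads c1=3 → after 2×micro: 4; S1 reads c1=3 → after 1×micro: 3; S2 reads c1=3 → after 1×micro: 1 ⇒ (c0=4, c1=3, c2=1)
[Jacobi] macro 4: S0 reads c1=3 → after 2×micro: 4; S1 reads c1=3 → after 1×micro: 3; S2 reads c1=3 → after 1×micro: 2 ⇒ (c0=4, c1=3, c2=2)
[Jacobi] macro 5: S0 reads c1=3 → after 2×micro: 4; S1 reads c1=3 → after 1×micro: 3; S2 reads c1=3 → after 1×micro: 3 ⇒ (c0=4, c1=3, c2=3)
[Jacobi] macro 6: S0 reads c1=3 → after 2×micro: 4; S1 reads c1=3 → after 1×micro: 3; S2 reads c1=3 → after 1×micro: 1 ⇒ (c0=4, c1=3, c2=1)
[Jacobi] macro 7: S0 reads c1=3 → after 2×micro: 4; S1 reads c1=3 → after 1×micro: 3; S2 reads c1=3 → after 1×micro: 2 ⇒ (c0=4, c1=3, c2=2)
[Gauss-Seidel] macro 1: S0 reads c1=4 → after 2×micro: -2; S1 reads c1=4 → after 1×micro: 3; S2 reads c1=3 → after 1×micro: 1 ⇒ (c0=-2, c1=3, c2=1)
[Gauss-Seidel] macro 2: S0 reads c1=3 → after 2×micro: 4; S1 reads c1=3 → after 1×micro: 3; S2 reads c1=3 → after 1×micro: 2 ⇒ (c0=4, c1=3, c2=2)
[Gauss-Seidel] macro 3: S0 reads c1=3 → after 2×micro: 4; S1 reads c1=3 → after 1×micro: 3; S2 reads c1=3 → after 1×micro: 3 ⇒ (c0=4, c1=3, c2=3)
[Gauss-Seidel] macro 4: S0 reads c1=3 → after 2×micro: 4; S1 reads c1=3 → after 1×micro: 3; S2 reads c1=3 → after 1×micro: 1 ⇒ (c0=4, c1=3, c2=1)
[Gauss-Seidel] macro 5: S0 reads c1=3 → after 2×micro: 4; S1 reads c1=3 → after 1×micro: 3; S2 reads c1=3 → after 1×micro: 2 ⇒ (c0=4, c1=3, c2=2)
[Gauss-Seidel] macro 6: S0 reads c1=3 → after 2×micro: 4; S1 reads c1=3 → after 1×micro: 3; S2 reads c1=3 → after 1×micro: 3 ⇒ (c0=4, c1=3, c2=3)
[Gauss-Seidel] macro 7: S0 reads c1=3 → after 2×micro: 4; S1 reads c1=3 → after 1×micro: 3; S2 reads c1=3 → after 1×micro: 1 ⇒ (c0=4, c1=3, c2=1)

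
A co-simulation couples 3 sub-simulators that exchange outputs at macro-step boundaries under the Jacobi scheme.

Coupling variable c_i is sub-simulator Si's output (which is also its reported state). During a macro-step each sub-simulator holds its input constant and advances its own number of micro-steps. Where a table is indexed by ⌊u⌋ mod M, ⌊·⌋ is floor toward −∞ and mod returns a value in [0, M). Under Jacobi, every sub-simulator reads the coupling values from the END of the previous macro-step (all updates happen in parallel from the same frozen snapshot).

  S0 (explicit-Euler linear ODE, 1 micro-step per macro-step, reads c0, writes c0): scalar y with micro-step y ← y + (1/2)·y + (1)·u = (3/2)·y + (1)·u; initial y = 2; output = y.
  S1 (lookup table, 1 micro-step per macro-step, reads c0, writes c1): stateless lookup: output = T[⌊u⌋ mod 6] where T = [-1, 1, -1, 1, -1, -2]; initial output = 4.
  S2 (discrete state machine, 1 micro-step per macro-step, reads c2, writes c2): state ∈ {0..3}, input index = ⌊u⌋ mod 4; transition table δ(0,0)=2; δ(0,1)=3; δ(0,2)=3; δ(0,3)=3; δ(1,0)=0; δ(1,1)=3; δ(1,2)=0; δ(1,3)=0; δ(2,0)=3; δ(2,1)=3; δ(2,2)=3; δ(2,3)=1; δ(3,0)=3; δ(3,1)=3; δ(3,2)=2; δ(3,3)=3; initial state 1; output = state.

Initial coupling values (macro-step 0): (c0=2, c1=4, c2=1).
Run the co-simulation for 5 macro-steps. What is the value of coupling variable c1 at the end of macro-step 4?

c1 at macro-step 4 = 1

macro 1: S0 reads c0=2 → after 1×micro: 5; S1 reads c0=2 → after 1×micro: -1; S2 reads c2=1 → after 1×micro: 3 ⇒ (c0=5, c1=-1, c2=3)
macro 2: S0 reads c0=5 → after 1×micro: 25/2; S1 reads c0=5 → after 1×micro: -2; S2 reads c2=3 → after 1×micro: 3 ⇒ (c0=25/2, c1=-2, c2=3)
macro 3: S0 reads c0=25/2 → after 1×micro: 125/4; S1 reads c0=25/2 → after 1×micro: -1; S2 reads c2=3 → after 1×micro: 3 ⇒ (c0=125/4, c1=-1, c2=3)
macro 4: S0 reads c0=125/4 → after 1×micro: 625/8; S1 reads c0=125/4 → after 1×micro: 1; S2 reads c2=3 → after 1×micro: 3 ⇒ (c0=625/8, c1=1, c2=3)
macro 5: S0 reads c0=625/8 → after 1×micro: 3125/16; S1 reads c0=625/8 → after 1×micro: -1; S2 reads c2=3 → after 1×micro: 3 ⇒ (c0=3125/16, c1=-1, c2=3)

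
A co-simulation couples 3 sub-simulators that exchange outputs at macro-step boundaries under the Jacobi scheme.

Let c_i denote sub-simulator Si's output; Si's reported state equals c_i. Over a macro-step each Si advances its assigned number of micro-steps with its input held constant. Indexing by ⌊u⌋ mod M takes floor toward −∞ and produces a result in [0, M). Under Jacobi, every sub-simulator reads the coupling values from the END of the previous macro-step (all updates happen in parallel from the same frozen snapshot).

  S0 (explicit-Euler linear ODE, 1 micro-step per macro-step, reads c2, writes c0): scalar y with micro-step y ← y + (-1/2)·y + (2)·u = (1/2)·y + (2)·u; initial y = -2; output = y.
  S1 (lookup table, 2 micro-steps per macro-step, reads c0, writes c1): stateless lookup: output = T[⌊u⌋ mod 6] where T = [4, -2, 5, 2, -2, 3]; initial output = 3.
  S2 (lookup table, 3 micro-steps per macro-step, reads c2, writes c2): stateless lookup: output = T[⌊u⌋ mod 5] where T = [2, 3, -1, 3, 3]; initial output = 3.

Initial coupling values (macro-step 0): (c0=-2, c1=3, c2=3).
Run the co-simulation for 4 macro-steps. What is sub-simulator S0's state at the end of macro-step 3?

macro 1: S0 reads c2=3 → after 1×micro: 5; S1 reads c0=-2 → after 2×micro: -2; S2 reads c2=3 → after 3×micro: 3 ⇒ (c0=5, c1=-2, c2=3)
macro 2: S0 reads c2=3 → after 1×micro: 17/2; S1 reads c0=5 → after 2×micro: 3; S2 reads c2=3 → after 3×micro: 3 ⇒ (c0=17/2, c1=3, c2=3)
macro 3: S0 reads c2=3 → after 1×micro: 41/4; S1 reads c0=17/2 → after 2×micro: 5; S2 reads c2=3 → after 3×micro: 3 ⇒ (c0=41/4, c1=5, c2=3)
macro 4: S0 reads c2=3 → after 1×micro: 89/8; S1 reads c0=41/4 → after 2×micro: -2; S2 reads c2=3 → after 3×micro: 3 ⇒ (c0=89/8, c1=-2, c2=3)

S0 state at macro-step 3 = 41/4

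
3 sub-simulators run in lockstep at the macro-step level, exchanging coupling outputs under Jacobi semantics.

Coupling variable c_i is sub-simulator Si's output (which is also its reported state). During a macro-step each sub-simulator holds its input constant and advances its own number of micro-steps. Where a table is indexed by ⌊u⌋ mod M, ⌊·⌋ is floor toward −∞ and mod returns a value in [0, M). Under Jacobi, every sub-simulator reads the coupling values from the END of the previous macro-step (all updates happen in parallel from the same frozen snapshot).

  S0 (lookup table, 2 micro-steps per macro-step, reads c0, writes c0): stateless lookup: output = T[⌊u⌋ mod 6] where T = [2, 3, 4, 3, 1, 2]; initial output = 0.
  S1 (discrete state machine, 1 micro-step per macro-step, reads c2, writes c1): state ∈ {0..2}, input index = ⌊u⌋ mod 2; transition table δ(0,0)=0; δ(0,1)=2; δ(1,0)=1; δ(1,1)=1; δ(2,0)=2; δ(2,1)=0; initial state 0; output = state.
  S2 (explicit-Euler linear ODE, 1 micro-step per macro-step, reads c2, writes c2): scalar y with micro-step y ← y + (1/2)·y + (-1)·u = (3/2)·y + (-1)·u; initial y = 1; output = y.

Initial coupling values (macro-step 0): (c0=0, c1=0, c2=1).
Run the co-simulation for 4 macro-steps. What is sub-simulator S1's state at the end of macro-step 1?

macro 1: S0 reads c0=0 → after 2×micro: 2; S1 reads c2=1 → after 1×micro: 2; S2 reads c2=1 → after 1×micro: 1/2 ⇒ (c0=2, c1=2, c2=1/2)
macro 2: S0 reads c0=2 → after 2×micro: 4; S1 reads c2=1/2 → after 1×micro: 2; S2 reads c2=1/2 → after 1×micro: 1/4 ⇒ (c0=4, c1=2, c2=1/4)
macro 3: S0 reads c0=4 → after 2×micro: 1; S1 reads c2=1/4 → after 1×micro: 2; S2 reads c2=1/4 → after 1×micro: 1/8 ⇒ (c0=1, c1=2, c2=1/8)
macro 4: S0 reads c0=1 → after 2×micro: 3; S1 reads c2=1/8 → after 1×micro: 2; S2 reads c2=1/8 → after 1×micro: 1/16 ⇒ (c0=3, c1=2, c2=1/16)

S1 state at macro-step 1 = 2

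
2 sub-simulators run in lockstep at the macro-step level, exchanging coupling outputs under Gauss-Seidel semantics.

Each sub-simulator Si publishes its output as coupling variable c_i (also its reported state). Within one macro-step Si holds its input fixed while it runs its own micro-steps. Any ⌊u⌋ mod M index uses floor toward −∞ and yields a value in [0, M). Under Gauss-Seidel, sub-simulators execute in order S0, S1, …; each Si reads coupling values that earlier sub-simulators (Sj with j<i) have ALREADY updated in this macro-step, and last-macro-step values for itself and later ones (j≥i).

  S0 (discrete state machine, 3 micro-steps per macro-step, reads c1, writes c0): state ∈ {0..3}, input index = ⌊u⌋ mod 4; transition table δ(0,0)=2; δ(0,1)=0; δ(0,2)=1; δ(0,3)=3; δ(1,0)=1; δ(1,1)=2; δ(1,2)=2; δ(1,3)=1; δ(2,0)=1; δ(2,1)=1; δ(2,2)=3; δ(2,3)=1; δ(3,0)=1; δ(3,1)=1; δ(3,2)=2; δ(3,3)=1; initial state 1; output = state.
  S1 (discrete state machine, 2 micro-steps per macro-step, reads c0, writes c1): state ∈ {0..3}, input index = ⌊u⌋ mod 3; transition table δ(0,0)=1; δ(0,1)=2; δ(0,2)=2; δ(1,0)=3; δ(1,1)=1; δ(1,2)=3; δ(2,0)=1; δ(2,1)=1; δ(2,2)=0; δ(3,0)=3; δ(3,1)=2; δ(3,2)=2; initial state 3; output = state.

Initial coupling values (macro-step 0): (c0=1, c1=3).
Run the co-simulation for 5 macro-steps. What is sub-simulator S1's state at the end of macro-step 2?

S1 state at macro-step 2 = 2

macro 1: S0 reads c1=3 → after 3×micro: 1; S1 reads c0=1 → after 2×micro: 1 ⇒ (c0=1, c1=1)
macro 2: S0 reads c1=1 → after 3×micro: 2; S1 reads c0=2 → after 2×micro: 2 ⇒ (c0=2, c1=2)
macro 3: S0 reads c1=2 → after 3×micro: 3; S1 reads c0=3 → after 2×micro: 3 ⇒ (c0=3, c1=3)
macro 4: S0 reads c1=3 → after 3×micro: 1; S1 reads c0=1 → after 2×micro: 1 ⇒ (c0=1, c1=1)
macro 5: S0 reads c1=1 → after 3×micro: 2; S1 reads c0=2 → after 2×micro: 2 ⇒ (c0=2, c1=2)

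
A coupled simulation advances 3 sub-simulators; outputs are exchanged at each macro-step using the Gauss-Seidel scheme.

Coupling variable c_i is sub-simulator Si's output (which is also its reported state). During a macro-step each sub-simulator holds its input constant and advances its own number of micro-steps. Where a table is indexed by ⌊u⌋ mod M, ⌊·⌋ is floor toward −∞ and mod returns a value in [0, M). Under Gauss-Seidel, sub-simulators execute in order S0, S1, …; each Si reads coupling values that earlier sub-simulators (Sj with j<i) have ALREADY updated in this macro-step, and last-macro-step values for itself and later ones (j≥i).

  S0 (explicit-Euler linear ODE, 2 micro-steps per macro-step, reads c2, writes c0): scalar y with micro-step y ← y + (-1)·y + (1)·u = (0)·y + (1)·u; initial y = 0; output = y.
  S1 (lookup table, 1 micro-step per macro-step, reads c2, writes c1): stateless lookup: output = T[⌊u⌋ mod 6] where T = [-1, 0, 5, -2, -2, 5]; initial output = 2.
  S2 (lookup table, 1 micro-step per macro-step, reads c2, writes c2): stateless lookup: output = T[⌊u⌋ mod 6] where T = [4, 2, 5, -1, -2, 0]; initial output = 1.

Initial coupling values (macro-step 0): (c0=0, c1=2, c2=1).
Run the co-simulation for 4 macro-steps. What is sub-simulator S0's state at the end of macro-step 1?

S0 state at macro-step 1 = 1

macro 1: S0 reads c2=1 → after 2×micro: 1; S1 reads c2=1 → after 1×micro: 0; S2 reads c2=1 → after 1×micro: 2 ⇒ (c0=1, c1=0, c2=2)
macro 2: S0 reads c2=2 → after 2×micro: 2; S1 reads c2=2 → after 1×micro: 5; S2 reads c2=2 → after 1×micro: 5 ⇒ (c0=2, c1=5, c2=5)
macro 3: S0 reads c2=5 → after 2×micro: 5; S1 reads c2=5 → after 1×micro: 5; S2 reads c2=5 → after 1×micro: 0 ⇒ (c0=5, c1=5, c2=0)
macro 4: S0 reads c2=0 → after 2×micro: 0; S1 reads c2=0 → after 1×micro: -1; S2 reads c2=0 → after 1×micro: 4 ⇒ (c0=0, c1=-1, c2=4)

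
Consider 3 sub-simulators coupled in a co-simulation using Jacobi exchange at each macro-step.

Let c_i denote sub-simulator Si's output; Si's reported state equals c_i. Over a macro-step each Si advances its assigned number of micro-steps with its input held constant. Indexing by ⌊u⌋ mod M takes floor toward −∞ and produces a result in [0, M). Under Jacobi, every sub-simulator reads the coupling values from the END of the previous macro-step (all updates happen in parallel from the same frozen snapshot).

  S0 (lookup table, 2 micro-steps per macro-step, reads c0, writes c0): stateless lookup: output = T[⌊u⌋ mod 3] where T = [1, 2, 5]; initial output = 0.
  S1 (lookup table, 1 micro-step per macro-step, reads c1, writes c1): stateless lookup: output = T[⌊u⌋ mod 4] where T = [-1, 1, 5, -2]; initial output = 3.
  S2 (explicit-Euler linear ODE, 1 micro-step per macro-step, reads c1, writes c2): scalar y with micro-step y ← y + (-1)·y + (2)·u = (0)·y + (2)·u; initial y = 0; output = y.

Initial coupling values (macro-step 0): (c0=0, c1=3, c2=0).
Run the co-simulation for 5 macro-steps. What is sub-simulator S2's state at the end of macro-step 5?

S2 state at macro-step 5 = 2

macro 1: S0 reads c0=0 → after 2×micro: 1; S1 reads c1=3 → after 1×micro: -2; S2 reads c1=3 → after 1×micro: 6 ⇒ (c0=1, c1=-2, c2=6)
macro 2: S0 reads c0=1 → after 2×micro: 2; S1 reads c1=-2 → after 1×micro: 5; S2 reads c1=-2 → after 1×micro: -4 ⇒ (c0=2, c1=5, c2=-4)
macro 3: S0 reads c0=2 → after 2×micro: 5; S1 reads c1=5 → after 1×micro: 1; S2 reads c1=5 → after 1×micro: 10 ⇒ (c0=5, c1=1, c2=10)
macro 4: S0 reads c0=5 → after 2×micro: 5; S1 reads c1=1 → after 1×micro: 1; S2 reads c1=1 → after 1×micro: 2 ⇒ (c0=5, c1=1, c2=2)
macro 5: S0 reads c0=5 → after 2×micro: 5; S1 reads c1=1 → after 1×micro: 1; S2 reads c1=1 → after 1×micro: 2 ⇒ (c0=5, c1=1, c2=2)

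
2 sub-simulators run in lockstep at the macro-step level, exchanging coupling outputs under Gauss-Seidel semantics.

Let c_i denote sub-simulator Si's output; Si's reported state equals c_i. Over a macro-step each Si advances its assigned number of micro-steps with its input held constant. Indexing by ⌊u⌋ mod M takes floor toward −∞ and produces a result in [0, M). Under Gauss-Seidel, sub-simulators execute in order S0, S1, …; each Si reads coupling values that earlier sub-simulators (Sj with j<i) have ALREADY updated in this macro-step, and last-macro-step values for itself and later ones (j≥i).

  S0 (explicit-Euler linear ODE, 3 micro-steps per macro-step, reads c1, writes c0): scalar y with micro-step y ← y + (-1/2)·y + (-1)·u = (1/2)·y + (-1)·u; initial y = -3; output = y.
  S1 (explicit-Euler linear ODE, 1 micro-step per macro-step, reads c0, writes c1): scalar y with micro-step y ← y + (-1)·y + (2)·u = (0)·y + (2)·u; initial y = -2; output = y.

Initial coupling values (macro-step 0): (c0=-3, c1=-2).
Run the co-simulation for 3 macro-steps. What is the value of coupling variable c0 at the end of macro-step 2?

macro 1: S0 reads c1=-2 → after 3×micro: 25/8; S1 reads c0=25/8 → after 1×micro: 25/4 ⇒ (c0=25/8, c1=25/4)
macro 2: S0 reads c1=25/4 → after 3×micro: -675/64; S1 reads c0=-675/64 → after 1×micro: -675/32 ⇒ (c0=-675/64, c1=-675/32)
macro 3: S0 reads c1=-675/32 → after 3×micro: 18225/512; S1 reads c0=18225/512 → after 1×micro: 18225/256 ⇒ (c0=18225/512, c1=18225/256)

c0 at macro-step 2 = -675/64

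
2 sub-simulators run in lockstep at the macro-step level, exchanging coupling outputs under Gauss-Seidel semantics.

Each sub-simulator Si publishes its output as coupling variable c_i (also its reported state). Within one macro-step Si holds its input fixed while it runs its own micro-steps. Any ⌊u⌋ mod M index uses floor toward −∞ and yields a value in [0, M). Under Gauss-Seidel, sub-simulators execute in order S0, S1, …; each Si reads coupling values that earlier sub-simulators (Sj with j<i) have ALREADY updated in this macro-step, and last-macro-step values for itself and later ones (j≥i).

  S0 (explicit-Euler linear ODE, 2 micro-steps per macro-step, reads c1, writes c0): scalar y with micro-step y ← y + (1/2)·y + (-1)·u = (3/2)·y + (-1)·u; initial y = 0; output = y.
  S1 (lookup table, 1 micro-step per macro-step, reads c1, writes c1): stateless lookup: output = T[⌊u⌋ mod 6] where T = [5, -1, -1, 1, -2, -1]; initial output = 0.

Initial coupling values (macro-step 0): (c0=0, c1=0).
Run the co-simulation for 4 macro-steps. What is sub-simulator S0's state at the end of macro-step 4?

S0 state at macro-step 4 = -1765/32

macro 1: S0 reads c1=0 → after 2×micro: 0; S1 reads c1=0 → after 1×micro: 5 ⇒ (c0=0, c1=5)
macro 2: S0 reads c1=5 → after 2×micro: -25/2; S1 reads c1=5 → after 1×micro: -1 ⇒ (c0=-25/2, c1=-1)
macro 3: S0 reads c1=-1 → after 2×micro: -205/8; S1 reads c1=-1 → after 1×micro: -1 ⇒ (c0=-205/8, c1=-1)
macro 4: S0 reads c1=-1 → after 2×micro: -1765/32; S1 reads c1=-1 → after 1×micro: -1 ⇒ (c0=-1765/32, c1=-1)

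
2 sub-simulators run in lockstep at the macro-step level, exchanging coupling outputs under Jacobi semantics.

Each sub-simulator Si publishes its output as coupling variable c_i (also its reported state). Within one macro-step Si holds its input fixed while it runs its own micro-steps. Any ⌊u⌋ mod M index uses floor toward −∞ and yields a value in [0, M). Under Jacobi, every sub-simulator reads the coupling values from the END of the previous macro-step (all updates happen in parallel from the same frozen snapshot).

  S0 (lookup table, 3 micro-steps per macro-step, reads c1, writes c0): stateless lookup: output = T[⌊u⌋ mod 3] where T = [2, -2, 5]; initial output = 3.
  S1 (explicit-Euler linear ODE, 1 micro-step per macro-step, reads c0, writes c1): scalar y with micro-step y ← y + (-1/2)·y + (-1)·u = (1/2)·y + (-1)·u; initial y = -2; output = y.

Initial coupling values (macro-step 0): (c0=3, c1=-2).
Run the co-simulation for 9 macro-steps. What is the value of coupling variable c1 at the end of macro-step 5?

macro 1: S0 reads c1=-2 → after 3×micro: -2; S1 reads c0=3 → after 1×micro: -4 ⇒ (c0=-2, c1=-4)
macro 2: S0 reads c1=-4 → after 3×micro: 5; S1 reads c0=-2 → after 1×micro: 0 ⇒ (c0=5, c1=0)
macro 3: S0 reads c1=0 → after 3×micro: 2; S1 reads c0=5 → after 1×micro: -5 ⇒ (c0=2, c1=-5)
macro 4: S0 reads c1=-5 → after 3×micro: -2; S1 reads c0=2 → after 1×micro: -9/2 ⇒ (c0=-2, c1=-9/2)
macro 5: S0 reads c1=-9/2 → after 3×micro: -2; S1 reads c0=-2 → after 1×micro: -1/4 ⇒ (c0=-2, c1=-1/4)
macro 6: S0 reads c1=-1/4 → after 3×micro: 5; S1 reads c0=-2 → after 1×micro: 15/8 ⇒ (c0=5, c1=15/8)
macro 7: S0 reads c1=15/8 → after 3×micro: -2; S1 reads c0=5 → after 1×micro: -65/16 ⇒ (c0=-2, c1=-65/16)
macro 8: S0 reads c1=-65/16 → after 3×micro: -2; S1 reads c0=-2 → after 1×micro: -1/32 ⇒ (c0=-2, c1=-1/32)
macro 9: S0 reads c1=-1/32 → after 3×micro: 5; S1 reads c0=-2 → after 1×micro: 127/64 ⇒ (c0=5, c1=127/64)

c1 at macro-step 5 = -1/4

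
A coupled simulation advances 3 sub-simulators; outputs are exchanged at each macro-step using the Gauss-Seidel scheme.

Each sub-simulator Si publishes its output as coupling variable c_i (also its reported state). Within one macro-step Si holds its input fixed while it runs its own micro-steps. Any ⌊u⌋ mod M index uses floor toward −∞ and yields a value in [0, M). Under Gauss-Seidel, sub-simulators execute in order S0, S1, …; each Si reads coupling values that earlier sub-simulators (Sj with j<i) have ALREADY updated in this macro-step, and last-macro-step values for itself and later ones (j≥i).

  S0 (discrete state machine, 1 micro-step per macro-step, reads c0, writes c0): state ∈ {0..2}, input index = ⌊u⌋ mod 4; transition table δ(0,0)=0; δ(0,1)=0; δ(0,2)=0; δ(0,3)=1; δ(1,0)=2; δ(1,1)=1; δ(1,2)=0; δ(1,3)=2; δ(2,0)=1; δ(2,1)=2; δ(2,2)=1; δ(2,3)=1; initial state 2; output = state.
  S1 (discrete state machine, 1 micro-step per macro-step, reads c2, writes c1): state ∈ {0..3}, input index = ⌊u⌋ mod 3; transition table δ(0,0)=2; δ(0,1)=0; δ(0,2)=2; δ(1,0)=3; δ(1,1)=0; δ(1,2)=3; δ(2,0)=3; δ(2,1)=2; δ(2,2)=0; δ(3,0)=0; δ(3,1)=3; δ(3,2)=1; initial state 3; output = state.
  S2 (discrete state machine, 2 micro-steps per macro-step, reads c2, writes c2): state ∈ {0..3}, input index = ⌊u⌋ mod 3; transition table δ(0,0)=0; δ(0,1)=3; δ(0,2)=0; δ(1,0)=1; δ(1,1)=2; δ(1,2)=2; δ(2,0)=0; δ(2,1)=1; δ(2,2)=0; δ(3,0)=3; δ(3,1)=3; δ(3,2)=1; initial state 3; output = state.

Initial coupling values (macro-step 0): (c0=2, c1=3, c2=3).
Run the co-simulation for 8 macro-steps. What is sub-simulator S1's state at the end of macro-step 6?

macro 1: S0 reads c0=2 → after 1×micro: 1; S1 reads c2=3 → after 1×micro: 0; S2 reads c2=3 → after 2×micro: 3 ⇒ (c0=1, c1=0, c2=3)
macro 2: S0 reads c0=1 → after 1×micro: 1; S1 reads c2=3 → after 1×micro: 2; S2 reads c2=3 → after 2×micro: 3 ⇒ (c0=1, c1=2, c2=3)
macro 3: S0 reads c0=1 → after 1×micro: 1; S1 reads c2=3 → after 1×micro: 3; S2 reads c2=3 → after 2×micro: 3 ⇒ (c0=1, c1=3, c2=3)
macro 4: S0 reads c0=1 → after 1×micro: 1; S1 reads c2=3 → after 1×micro: 0; S2 reads c2=3 → after 2×micro: 3 ⇒ (c0=1, c1=0, c2=3)
macro 5: S0 reads c0=1 → after 1×micro: 1; S1 reads c2=3 → after 1×micro: 2; S2 reads c2=3 → after 2×micro: 3 ⇒ (c0=1, c1=2, c2=3)
macro 6: S0 reads c0=1 → after 1×micro: 1; S1 reads c2=3 → after 1×micro: 3; S2 reads c2=3 → after 2×micro: 3 ⇒ (c0=1, c1=3, c2=3)
macro 7: S0 reads c0=1 → after 1×micro: 1; S1 reads c2=3 → after 1×micro: 0; S2 reads c2=3 → after 2×micro: 3 ⇒ (c0=1, c1=0, c2=3)
macro 8: S0 reads c0=1 → after 1×micro: 1; S1 reads c2=3 → after 1×micro: 2; S2 reads c2=3 → after 2×micro: 3 ⇒ (c0=1, c1=2, c2=3)

S1 state at macro-step 6 = 3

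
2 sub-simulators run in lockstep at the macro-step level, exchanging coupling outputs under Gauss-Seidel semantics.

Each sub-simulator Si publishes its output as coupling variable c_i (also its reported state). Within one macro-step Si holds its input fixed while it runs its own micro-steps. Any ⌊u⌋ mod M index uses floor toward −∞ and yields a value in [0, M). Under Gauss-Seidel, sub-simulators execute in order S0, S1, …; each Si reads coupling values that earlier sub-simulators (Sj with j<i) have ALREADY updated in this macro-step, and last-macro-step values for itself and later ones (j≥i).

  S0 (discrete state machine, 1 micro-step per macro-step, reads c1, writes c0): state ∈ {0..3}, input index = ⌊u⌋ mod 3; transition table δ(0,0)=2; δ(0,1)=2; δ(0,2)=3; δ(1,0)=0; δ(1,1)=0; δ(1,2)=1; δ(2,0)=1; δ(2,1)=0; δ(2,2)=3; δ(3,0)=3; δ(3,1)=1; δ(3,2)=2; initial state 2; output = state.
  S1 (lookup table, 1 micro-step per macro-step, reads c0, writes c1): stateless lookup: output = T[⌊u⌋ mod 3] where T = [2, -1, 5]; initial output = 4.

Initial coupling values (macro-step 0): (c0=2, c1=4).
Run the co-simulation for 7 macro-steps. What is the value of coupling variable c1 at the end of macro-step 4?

c1 at macro-step 4 = 2

macro 1: S0 reads c1=4 → after 1×micro: 0; S1 reads c0=0 → after 1×micro: 2 ⇒ (c0=0, c1=2)
macro 2: S0 reads c1=2 → after 1×micro: 3; S1 reads c0=3 → after 1×micro: 2 ⇒ (c0=3, c1=2)
macro 3: S0 reads c1=2 → after 1×micro: 2; S1 reads c0=2 → after 1×micro: 5 ⇒ (c0=2, c1=5)
macro 4: S0 reads c1=5 → after 1×micro: 3; S1 reads c0=3 → after 1×micro: 2 ⇒ (c0=3, c1=2)
macro 5: S0 reads c1=2 → after 1×micro: 2; S1 reads c0=2 → after 1×micro: 5 ⇒ (c0=2, c1=5)
macro 6: S0 reads c1=5 → after 1×micro: 3; S1 reads c0=3 → after 1×micro: 2 ⇒ (c0=3, c1=2)
macro 7: S0 reads c1=2 → after 1×micro: 2; S1 reads c0=2 → after 1×micro: 5 ⇒ (c0=2, c1=5)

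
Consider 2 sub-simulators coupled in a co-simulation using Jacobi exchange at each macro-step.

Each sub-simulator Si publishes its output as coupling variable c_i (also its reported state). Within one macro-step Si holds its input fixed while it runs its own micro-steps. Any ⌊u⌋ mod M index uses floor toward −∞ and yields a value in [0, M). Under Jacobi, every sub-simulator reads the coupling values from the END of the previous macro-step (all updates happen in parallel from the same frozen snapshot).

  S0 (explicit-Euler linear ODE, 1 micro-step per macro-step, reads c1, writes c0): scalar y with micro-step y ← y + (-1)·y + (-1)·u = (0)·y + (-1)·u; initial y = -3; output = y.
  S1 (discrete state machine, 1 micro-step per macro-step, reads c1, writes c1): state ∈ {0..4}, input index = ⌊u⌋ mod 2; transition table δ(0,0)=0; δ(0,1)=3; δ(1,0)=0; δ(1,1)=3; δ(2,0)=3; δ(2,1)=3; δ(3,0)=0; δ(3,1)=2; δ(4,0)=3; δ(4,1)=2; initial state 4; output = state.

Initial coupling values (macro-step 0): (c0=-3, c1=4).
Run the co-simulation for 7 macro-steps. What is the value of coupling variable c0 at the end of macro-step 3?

macro 1: S0 reads c1=4 → after 1×micro: -4; S1 reads c1=4 → after 1×micro: 3 ⇒ (c0=-4, c1=3)
macro 2: S0 reads c1=3 → after 1×micro: -3; S1 reads c1=3 → after 1×micro: 2 ⇒ (c0=-3, c1=2)
macro 3: S0 reads c1=2 → after 1×micro: -2; S1 reads c1=2 → after 1×micro: 3 ⇒ (c0=-2, c1=3)
macro 4: S0 reads c1=3 → after 1×micro: -3; S1 reads c1=3 → after 1×micro: 2 ⇒ (c0=-3, c1=2)
macro 5: S0 reads c1=2 → after 1×micro: -2; S1 reads c1=2 → after 1×micro: 3 ⇒ (c0=-2, c1=3)
macro 6: S0 reads c1=3 → after 1×micro: -3; S1 reads c1=3 → after 1×micro: 2 ⇒ (c0=-3, c1=2)
macro 7: S0 reads c1=2 → after 1×micro: -2; S1 reads c1=2 → after 1×micro: 3 ⇒ (c0=-2, c1=3)

c0 at macro-step 3 = -2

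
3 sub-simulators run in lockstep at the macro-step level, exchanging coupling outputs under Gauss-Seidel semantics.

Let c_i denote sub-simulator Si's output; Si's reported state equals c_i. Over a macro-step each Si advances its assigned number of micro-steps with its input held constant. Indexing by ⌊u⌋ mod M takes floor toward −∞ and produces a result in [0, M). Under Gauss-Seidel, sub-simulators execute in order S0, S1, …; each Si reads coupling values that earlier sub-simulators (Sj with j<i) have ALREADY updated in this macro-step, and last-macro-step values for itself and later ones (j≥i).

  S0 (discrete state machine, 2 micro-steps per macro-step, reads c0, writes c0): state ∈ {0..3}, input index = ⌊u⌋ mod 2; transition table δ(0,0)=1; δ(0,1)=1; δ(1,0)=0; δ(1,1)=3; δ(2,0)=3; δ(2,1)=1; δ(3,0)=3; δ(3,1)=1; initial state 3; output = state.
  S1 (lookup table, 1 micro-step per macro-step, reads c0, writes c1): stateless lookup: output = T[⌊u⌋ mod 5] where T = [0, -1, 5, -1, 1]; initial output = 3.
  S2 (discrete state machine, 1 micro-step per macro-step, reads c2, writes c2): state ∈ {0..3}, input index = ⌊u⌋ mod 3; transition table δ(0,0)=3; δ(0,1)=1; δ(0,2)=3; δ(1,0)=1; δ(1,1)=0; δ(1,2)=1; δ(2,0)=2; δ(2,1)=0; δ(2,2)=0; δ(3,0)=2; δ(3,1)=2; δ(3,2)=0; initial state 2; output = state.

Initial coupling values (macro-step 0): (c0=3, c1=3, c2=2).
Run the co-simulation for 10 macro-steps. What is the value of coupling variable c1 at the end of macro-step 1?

c1 at macro-step 1 = -1

macro 1: S0 reads c0=3 → after 2×micro: 3; S1 reads c0=3 → after 1×micro: -1; S2 reads c2=2 → after 1×micro: 0 ⇒ (c0=3, c1=-1, c2=0)
macro 2: S0 reads c0=3 → after 2×micro: 3; S1 reads c0=3 → after 1×micro: -1; S2 reads c2=0 → after 1×micro: 3 ⇒ (c0=3, c1=-1, c2=3)
macro 3: S0 reads c0=3 → after 2×micro: 3; S1 reads c0=3 → after 1×micro: -1; S2 reads c2=3 → after 1×micro: 2 ⇒ (c0=3, c1=-1, c2=2)
macro 4: S0 reads c0=3 → after 2×micro: 3; S1 reads c0=3 → after 1×micro: -1; S2 reads c2=2 → after 1×micro: 0 ⇒ (c0=3, c1=-1, c2=0)
macro 5: S0 reads c0=3 → after 2×micro: 3; S1 reads c0=3 → after 1×micro: -1; S2 reads c2=0 → after 1×micro: 3 ⇒ (c0=3, c1=-1, c2=3)
macro 6: S0 reads c0=3 → after 2×micro: 3; S1 reads c0=3 → after 1×micro: -1; S2 reads c2=3 → after 1×micro: 2 ⇒ (c0=3, c1=-1, c2=2)
macro 7: S0 reads c0=3 → after 2×micro: 3; S1 reads c0=3 → after 1×micro: -1; S2 reads c2=2 → after 1×micro: 0 ⇒ (c0=3, c1=-1, c2=0)
macro 8: S0 reads c0=3 → after 2×micro: 3; S1 reads c0=3 → after 1×micro: -1; S2 reads c2=0 → after 1×micro: 3 ⇒ (c0=3, c1=-1, c2=3)
macro 9: S0 reads c0=3 → after 2×micro: 3; S1 reads c0=3 → after 1×micro: -1; S2 reads c2=3 → after 1×micro: 2 ⇒ (c0=3, c1=-1, c2=2)
macro 10: S0 reads c0=3 → after 2×micro: 3; S1 reads c0=3 → after 1×micro: -1; S2 reads c2=2 → after 1×micro: 0 ⇒ (c0=3, c1=-1, c2=0)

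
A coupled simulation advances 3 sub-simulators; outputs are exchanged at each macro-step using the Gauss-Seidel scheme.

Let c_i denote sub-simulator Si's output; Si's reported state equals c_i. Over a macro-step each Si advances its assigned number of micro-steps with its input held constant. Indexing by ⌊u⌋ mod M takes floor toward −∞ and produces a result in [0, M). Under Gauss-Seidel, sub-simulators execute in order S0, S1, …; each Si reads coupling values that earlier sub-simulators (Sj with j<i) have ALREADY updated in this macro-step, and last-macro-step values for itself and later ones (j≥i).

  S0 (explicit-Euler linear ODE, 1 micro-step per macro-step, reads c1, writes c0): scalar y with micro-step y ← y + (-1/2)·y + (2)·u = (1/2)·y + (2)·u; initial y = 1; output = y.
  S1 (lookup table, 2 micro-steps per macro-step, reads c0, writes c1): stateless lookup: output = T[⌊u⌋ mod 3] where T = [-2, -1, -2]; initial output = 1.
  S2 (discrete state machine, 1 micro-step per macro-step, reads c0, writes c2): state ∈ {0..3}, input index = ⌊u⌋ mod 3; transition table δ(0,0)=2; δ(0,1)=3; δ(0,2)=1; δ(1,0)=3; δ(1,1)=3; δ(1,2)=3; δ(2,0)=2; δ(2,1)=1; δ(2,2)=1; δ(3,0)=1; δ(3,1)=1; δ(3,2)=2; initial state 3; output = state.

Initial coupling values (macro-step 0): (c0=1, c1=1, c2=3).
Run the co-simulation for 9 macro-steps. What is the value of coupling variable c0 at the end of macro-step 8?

c0 at macro-step 8 = -1899/256

macro 1: S0 reads c1=1 → after 1×micro: 5/2; S1 reads c0=5/2 → after 2×micro: -2; S2 reads c0=5/2 → after 1×micro: 2 ⇒ (c0=5/2, c1=-2, c2=2)
macro 2: S0 reads c1=-2 → after 1×micro: -11/4; S1 reads c0=-11/4 → after 2×micro: -2; S2 reads c0=-11/4 → after 1×micro: 2 ⇒ (c0=-11/4, c1=-2, c2=2)
macro 3: S0 reads c1=-2 → after 1×micro: -43/8; S1 reads c0=-43/8 → after 2×micro: -2; S2 reads c0=-43/8 → after 1×micro: 2 ⇒ (c0=-43/8, c1=-2, c2=2)
macro 4: S0 reads c1=-2 → after 1×micro: -107/16; S1 reads c0=-107/16 → after 2×micro: -2; S2 reads c0=-107/16 → after 1×micro: 1 ⇒ (c0=-107/16, c1=-2, c2=1)
macro 5: S0 reads c1=-2 → after 1×micro: -235/32; S1 reads c0=-235/32 → after 2×micro: -1; S2 reads c0=-235/32 → after 1×micro: 3 ⇒ (c0=-235/32, c1=-1, c2=3)
macro 6: S0 reads c1=-1 → after 1×micro: -363/64; S1 reads c0=-363/64 → after 2×micro: -2; S2 reads c0=-363/64 → after 1×micro: 1 ⇒ (c0=-363/64, c1=-2, c2=1)
macro 7: S0 reads c1=-2 → after 1×micro: -875/128; S1 reads c0=-875/128 → after 2×micro: -2; S2 reads c0=-875/128 → after 1×micro: 3 ⇒ (c0=-875/128, c1=-2, c2=3)
macro 8: S0 reads c1=-2 → after 1×micro: -1899/256; S1 reads c0=-1899/256 → after 2×micro: -1; S2 reads c0=-1899/256 → after 1×micro: 1 ⇒ (c0=-1899/256, c1=-1, c2=1)
macro 9: S0 reads c1=-1 → after 1×micro: -2923/512; S1 reads c0=-2923/512 → after 2×micro: -2; S2 reads c0=-2923/512 → after 1×micro: 3 ⇒ (c0=-2923/512, c1=-2, c2=3)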